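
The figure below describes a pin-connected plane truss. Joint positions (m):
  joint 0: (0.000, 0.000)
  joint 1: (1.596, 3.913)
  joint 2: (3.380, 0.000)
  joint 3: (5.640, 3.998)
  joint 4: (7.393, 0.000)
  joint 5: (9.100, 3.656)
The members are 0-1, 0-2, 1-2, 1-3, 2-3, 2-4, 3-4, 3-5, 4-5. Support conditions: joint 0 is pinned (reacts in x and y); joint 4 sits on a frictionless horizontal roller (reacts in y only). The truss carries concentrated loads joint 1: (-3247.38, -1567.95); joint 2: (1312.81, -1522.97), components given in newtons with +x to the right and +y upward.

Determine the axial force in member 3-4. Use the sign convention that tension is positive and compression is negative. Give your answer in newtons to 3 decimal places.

746.877

N=6 nodes, M=9 members, R=3 reactions → 2N=12, M+R=12
member 0 (0-1): L=4.2260, (cx,cy)=(0.3777,0.9259)
member 1 (0-2): L=3.3800, (cx,cy)=(1.0000,0.0000)
member 2 (1-2): L=4.3005, (cx,cy)=(0.4148,-0.9099)
member 3 (1-3): L=4.0449, (cx,cy)=(0.9998,0.0210)
member 4 (2-3): L=4.5926, (cx,cy)=(0.4921,0.8705)
member 5 (2-4): L=4.0130, (cx,cy)=(1.0000,0.0000)
member 6 (3-4): L=4.3654, (cx,cy)=(0.4016,-0.9158)
member 7 (3-5): L=3.4769, (cx,cy)=(0.9952,-0.0984)
member 8 (4-5): L=4.0349, (cx,cy)=(0.4231,0.9061)
solve A·x = −loads:
  F[0-1] = -4076.8563 N (compression)
  F[0-2] = -394.8834 N (compression)
  F[1-2] = +2441.5844 N (tension)
  F[1-3] = +694.9889 N (tension)
  F[2-3] = -802.5125 N (compression)
  F[2-4] = -299.9188 N (compression)
  F[3-4] = +746.8773 N (tension)
  F[3-5] = +0.0000 N (tension)
  F[4-5] = -0.0000 N (compression)
  Rx@0 = +1934.5700 N
  Ry@0 = +3774.9334 N
  Ry@4 = -684.0134 N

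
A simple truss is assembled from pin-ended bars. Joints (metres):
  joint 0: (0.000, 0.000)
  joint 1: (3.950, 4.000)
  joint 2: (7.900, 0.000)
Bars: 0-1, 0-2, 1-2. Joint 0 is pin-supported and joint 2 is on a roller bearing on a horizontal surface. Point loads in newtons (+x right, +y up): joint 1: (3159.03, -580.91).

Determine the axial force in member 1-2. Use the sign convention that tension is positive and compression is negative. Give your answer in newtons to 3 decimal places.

N=3 nodes, M=3 members, R=3 reactions → 2N=6, M+R=6
member 0 (0-1): L=5.6216, (cx,cy)=(0.7026,0.7115)
member 1 (0-2): L=7.9000, (cx,cy)=(1.0000,0.0000)
member 2 (1-2): L=5.6216, (cx,cy)=(0.7026,-0.7115)
solve A·x = −loads:
  F[0-1] = +1839.7476 N (tension)
  F[0-2] = +1866.3393 N (tension)
  F[1-2] = -2656.1600 N (compression)
  Rx@0 = -3159.0300 N
  Ry@0 = -1309.0539 N
  Ry@2 = +1889.9639 N

-2656.160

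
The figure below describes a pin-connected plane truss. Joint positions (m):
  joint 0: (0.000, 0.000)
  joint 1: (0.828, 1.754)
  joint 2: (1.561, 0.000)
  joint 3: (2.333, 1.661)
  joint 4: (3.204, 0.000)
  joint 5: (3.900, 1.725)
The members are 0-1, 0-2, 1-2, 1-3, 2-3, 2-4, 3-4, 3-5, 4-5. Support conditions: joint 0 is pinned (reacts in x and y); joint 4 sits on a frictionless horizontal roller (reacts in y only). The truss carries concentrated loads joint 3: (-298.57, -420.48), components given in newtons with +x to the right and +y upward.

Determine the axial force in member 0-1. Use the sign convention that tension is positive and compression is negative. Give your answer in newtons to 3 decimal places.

N=6 nodes, M=9 members, R=3 reactions → 2N=12, M+R=12
member 0 (0-1): L=1.9396, (cx,cy)=(0.4269,0.9043)
member 1 (0-2): L=1.5610, (cx,cy)=(1.0000,0.0000)
member 2 (1-2): L=1.9010, (cx,cy)=(0.3856,-0.9227)
member 3 (1-3): L=1.5079, (cx,cy)=(0.9981,-0.0617)
member 4 (2-3): L=1.8316, (cx,cy)=(0.4215,0.9068)
member 5 (2-4): L=1.6430, (cx,cy)=(1.0000,0.0000)
member 6 (3-4): L=1.8755, (cx,cy)=(0.4644,-0.8856)
member 7 (3-5): L=1.5683, (cx,cy)=(0.9992,0.0408)
member 8 (4-5): L=1.8601, (cx,cy)=(0.3742,0.9274)
solve A·x = −loads:
  F[0-1] = -297.5654 N (compression)
  F[0-2] = -171.5426 N (compression)
  F[1-2] = +308.1055 N (tension)
  F[1-3] = -246.2976 N (compression)
  F[2-3] = -313.4853 N (compression)
  F[2-4] = +79.3866 N (tension)
  F[3-4] = -170.9424 N (compression)
  F[3-5] = +0.0000 N (tension)
  F[4-5] = -0.0000 N (compression)
  Rx@0 = +298.5700 N
  Ry@0 = +269.0895 N
  Ry@4 = +151.3905 N

-297.565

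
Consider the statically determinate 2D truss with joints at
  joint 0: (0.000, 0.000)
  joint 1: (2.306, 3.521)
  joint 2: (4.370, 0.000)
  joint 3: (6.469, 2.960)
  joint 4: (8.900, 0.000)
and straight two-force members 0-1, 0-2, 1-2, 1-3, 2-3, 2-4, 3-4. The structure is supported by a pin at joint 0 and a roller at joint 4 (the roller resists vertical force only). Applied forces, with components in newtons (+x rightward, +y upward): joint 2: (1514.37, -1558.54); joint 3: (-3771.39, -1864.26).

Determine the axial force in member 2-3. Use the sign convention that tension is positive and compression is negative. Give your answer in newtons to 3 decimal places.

N=5 nodes, M=7 members, R=3 reactions → 2N=10, M+R=10
member 0 (0-1): L=4.2089, (cx,cy)=(0.5479,0.8366)
member 1 (0-2): L=4.3700, (cx,cy)=(1.0000,0.0000)
member 2 (1-2): L=4.0814, (cx,cy)=(0.5057,-0.8627)
member 3 (1-3): L=4.2006, (cx,cy)=(0.9910,-0.1336)
member 4 (2-3): L=3.6287, (cx,cy)=(0.5784,0.8157)
member 5 (2-4): L=4.5300, (cx,cy)=(1.0000,0.0000)
member 6 (3-4): L=3.8303, (cx,cy)=(0.6347,-0.7728)
solve A·x = −loads:
  F[0-1] = -3056.3437 N (compression)
  F[0-2] = -582.5014 N (compression)
  F[1-2] = +3501.9153 N (tension)
  F[1-3] = -3476.6274 N (compression)
  F[2-3] = -1792.9758 N (compression)
  F[2-4] = +711.2321 N (tension)
  F[3-4] = -1120.6283 N (compression)
  Rx@0 = +2257.0200 N
  Ry@0 = +2556.7996 N
  Ry@4 = +866.0004 N

-1792.976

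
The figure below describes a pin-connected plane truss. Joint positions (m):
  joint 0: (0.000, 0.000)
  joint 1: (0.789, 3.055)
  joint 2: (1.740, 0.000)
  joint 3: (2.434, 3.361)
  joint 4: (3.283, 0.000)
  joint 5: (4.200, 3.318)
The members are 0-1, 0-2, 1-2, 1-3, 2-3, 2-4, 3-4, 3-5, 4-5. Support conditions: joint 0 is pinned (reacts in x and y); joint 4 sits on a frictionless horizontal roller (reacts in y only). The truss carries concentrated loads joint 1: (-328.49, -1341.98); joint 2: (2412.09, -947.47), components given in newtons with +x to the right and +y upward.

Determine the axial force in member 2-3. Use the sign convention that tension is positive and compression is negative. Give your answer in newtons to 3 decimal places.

N=6 nodes, M=9 members, R=3 reactions → 2N=12, M+R=12
member 0 (0-1): L=3.1552, (cx,cy)=(0.2501,0.9682)
member 1 (0-2): L=1.7400, (cx,cy)=(1.0000,0.0000)
member 2 (1-2): L=3.1996, (cx,cy)=(0.2972,-0.9548)
member 3 (1-3): L=1.6732, (cx,cy)=(0.9831,0.1829)
member 4 (2-3): L=3.4319, (cx,cy)=(0.2022,0.9793)
member 5 (2-4): L=1.5430, (cx,cy)=(1.0000,0.0000)
member 6 (3-4): L=3.4666, (cx,cy)=(0.2449,-0.9695)
member 7 (3-5): L=1.7665, (cx,cy)=(0.9997,-0.0243)
member 8 (4-5): L=3.4424, (cx,cy)=(0.2664,0.9639)
solve A·x = −loads:
  F[0-1] = -1828.5403 N (compression)
  F[0-2] = +2540.8450 N (tension)
  F[1-2] = +400.4739 N (tension)
  F[1-3] = -252.0364 N (compression)
  F[2-3] = +577.0156 N (tension)
  F[2-4] = +131.1016 N (tension)
  F[3-4] = -535.3042 N (compression)
  F[3-5] = +0.0000 N (tension)
  F[4-5] = -0.0000 N (compression)
  Rx@0 = -2083.6000 N
  Ry@0 = +1770.4482 N
  Ry@4 = +519.0018 N

577.016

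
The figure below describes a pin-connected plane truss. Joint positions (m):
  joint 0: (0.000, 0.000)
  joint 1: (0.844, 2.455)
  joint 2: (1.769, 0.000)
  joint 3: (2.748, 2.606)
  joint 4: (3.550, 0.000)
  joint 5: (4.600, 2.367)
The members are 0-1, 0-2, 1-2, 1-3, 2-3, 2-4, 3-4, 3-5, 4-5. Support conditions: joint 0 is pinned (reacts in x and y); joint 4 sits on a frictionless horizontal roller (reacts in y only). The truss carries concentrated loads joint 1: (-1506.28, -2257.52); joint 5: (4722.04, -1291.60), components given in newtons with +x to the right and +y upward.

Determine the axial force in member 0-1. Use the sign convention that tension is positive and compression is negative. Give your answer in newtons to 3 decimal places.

812.142

N=6 nodes, M=9 members, R=3 reactions → 2N=12, M+R=12
member 0 (0-1): L=2.5960, (cx,cy)=(0.3251,0.9457)
member 1 (0-2): L=1.7690, (cx,cy)=(1.0000,0.0000)
member 2 (1-2): L=2.6235, (cx,cy)=(0.3526,-0.9358)
member 3 (1-3): L=1.9100, (cx,cy)=(0.9969,0.0791)
member 4 (2-3): L=2.7838, (cx,cy)=(0.3517,0.9361)
member 5 (2-4): L=1.7810, (cx,cy)=(1.0000,0.0000)
member 6 (3-4): L=2.7266, (cx,cy)=(0.2941,-0.9558)
member 7 (3-5): L=1.8674, (cx,cy)=(0.9918,-0.1280)
member 8 (4-5): L=2.5894, (cx,cy)=(0.4055,0.9141)
solve A·x = −loads:
  F[0-1] = +812.1424 N (tension)
  F[0-2] = +2951.7227 N (tension)
  F[1-2] = -2993.6899 N (compression)
  F[1-3] = +2834.7203 N (tension)
  F[2-3] = +2992.5944 N (tension)
  F[2-4] = +843.7733 N (tension)
  F[3-4] = -3841.8105 N (compression)
  F[3-5] = +5049.8182 N (tension)
  F[4-5] = -705.9224 N (compression)
  Rx@0 = -3215.7600 N
  Ry@0 = -768.0231 N
  Ry@4 = +4317.1431 N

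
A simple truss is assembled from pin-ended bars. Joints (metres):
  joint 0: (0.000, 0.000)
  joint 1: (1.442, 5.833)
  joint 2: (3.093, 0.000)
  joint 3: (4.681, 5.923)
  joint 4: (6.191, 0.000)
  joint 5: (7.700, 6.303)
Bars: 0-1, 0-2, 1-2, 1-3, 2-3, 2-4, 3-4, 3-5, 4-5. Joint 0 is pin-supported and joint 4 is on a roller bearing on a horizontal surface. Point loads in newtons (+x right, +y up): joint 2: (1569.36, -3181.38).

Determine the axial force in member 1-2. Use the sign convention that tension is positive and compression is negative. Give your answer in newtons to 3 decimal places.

N=6 nodes, M=9 members, R=3 reactions → 2N=12, M+R=12
member 0 (0-1): L=6.0086, (cx,cy)=(0.2400,0.9708)
member 1 (0-2): L=3.0930, (cx,cy)=(1.0000,0.0000)
member 2 (1-2): L=6.0622, (cx,cy)=(0.2723,-0.9622)
member 3 (1-3): L=3.2403, (cx,cy)=(0.9996,0.0278)
member 4 (2-3): L=6.1322, (cx,cy)=(0.2590,0.9659)
member 5 (2-4): L=3.0980, (cx,cy)=(1.0000,0.0000)
member 6 (3-4): L=6.1124, (cx,cy)=(0.2470,-0.9690)
member 7 (3-5): L=3.0428, (cx,cy)=(0.9922,0.1249)
member 8 (4-5): L=6.4811, (cx,cy)=(0.2328,0.9725)
solve A·x = −loads:
  F[0-1] = -1639.8999 N (compression)
  F[0-2] = +1962.9186 N (tension)
  F[1-2] = +1630.3288 N (tension)
  F[1-3] = -837.8947 N (compression)
  F[2-3] = +1669.6336 N (tension)
  F[2-4] = +405.2004 N (tension)
  F[3-4] = -1640.2429 N (compression)
  F[3-5] = -0.0000 N (compression)
  F[4-5] = -0.0000 N (compression)
  Rx@0 = -1569.3600 N
  Ry@0 = +1591.9747 N
  Ry@4 = +1589.4053 N

1630.329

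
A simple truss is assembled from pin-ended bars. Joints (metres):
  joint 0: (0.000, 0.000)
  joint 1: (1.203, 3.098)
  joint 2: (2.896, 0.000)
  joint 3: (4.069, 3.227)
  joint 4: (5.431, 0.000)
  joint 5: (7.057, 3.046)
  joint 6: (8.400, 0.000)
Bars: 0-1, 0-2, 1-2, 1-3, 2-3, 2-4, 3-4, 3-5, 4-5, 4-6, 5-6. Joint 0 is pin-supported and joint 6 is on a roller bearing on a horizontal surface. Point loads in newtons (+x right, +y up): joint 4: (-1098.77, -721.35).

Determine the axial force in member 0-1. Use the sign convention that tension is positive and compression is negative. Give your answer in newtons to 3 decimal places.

N=7 nodes, M=11 members, R=3 reactions → 2N=14, M+R=14
member 0 (0-1): L=3.3234, (cx,cy)=(0.3620,0.9322)
member 1 (0-2): L=2.8960, (cx,cy)=(1.0000,0.0000)
member 2 (1-2): L=3.5304, (cx,cy)=(0.4795,-0.8775)
member 3 (1-3): L=2.8689, (cx,cy)=(0.9990,0.0450)
member 4 (2-3): L=3.4336, (cx,cy)=(0.3416,0.9398)
member 5 (2-4): L=2.5350, (cx,cy)=(1.0000,0.0000)
member 6 (3-4): L=3.5027, (cx,cy)=(0.3888,-0.9213)
member 7 (3-5): L=2.9935, (cx,cy)=(0.9982,-0.0605)
member 8 (4-5): L=3.4528, (cx,cy)=(0.4709,0.8822)
member 9 (4-6): L=2.9690, (cx,cy)=(1.0000,0.0000)
member 10 (5-6): L=3.3289, (cx,cy)=(0.4034,-0.9150)
solve A·x = −loads:
  F[0-1] = -273.5109 N (compression)
  F[0-2] = -999.7641 N (compression)
  F[1-2] = +278.6189 N (tension)
  F[1-3] = -232.8522 N (compression)
  F[2-3] = -260.1440 N (compression)
  F[2-4] = -777.2813 N (compression)
  F[3-4] = +305.6955 N (tension)
  F[3-5] = -441.1650 N (compression)
  F[4-5] = +498.4401 N (tension)
  F[4-6] = +205.6329 N (tension)
  F[5-6] = -509.7076 N (compression)
  Rx@0 = +1098.7700 N
  Ry@0 = +254.9629 N
  Ry@6 = +466.3871 N

-273.511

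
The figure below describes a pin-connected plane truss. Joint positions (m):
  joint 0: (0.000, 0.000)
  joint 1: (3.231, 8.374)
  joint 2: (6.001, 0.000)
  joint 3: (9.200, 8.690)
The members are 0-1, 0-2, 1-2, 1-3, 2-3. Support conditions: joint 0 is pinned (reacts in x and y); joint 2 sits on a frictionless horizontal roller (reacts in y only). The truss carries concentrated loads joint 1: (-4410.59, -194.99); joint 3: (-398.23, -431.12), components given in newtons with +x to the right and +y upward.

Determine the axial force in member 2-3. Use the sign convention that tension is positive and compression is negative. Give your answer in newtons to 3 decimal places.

N=4 nodes, M=5 members, R=3 reactions → 2N=8, M+R=8
member 0 (0-1): L=8.9757, (cx,cy)=(0.3600,0.9330)
member 1 (0-2): L=6.0010, (cx,cy)=(1.0000,0.0000)
member 2 (1-2): L=8.8202, (cx,cy)=(0.3141,-0.9494)
member 3 (1-3): L=5.9774, (cx,cy)=(0.9986,0.0529)
member 4 (2-3): L=9.2601, (cx,cy)=(0.3455,0.9384)
solve A·x = −loads:
  F[0-1] = -7065.1730 N (compression)
  F[0-2] = -2265.5568 N (compression)
  F[1-2] = +6723.8052 N (tension)
  F[1-3] = -244.6271 N (compression)
  F[2-3] = -445.6230 N (compression)
  Rx@0 = +4808.8200 N
  Ry@0 = +6591.5462 N
  Ry@2 = -5965.4362 N

-445.623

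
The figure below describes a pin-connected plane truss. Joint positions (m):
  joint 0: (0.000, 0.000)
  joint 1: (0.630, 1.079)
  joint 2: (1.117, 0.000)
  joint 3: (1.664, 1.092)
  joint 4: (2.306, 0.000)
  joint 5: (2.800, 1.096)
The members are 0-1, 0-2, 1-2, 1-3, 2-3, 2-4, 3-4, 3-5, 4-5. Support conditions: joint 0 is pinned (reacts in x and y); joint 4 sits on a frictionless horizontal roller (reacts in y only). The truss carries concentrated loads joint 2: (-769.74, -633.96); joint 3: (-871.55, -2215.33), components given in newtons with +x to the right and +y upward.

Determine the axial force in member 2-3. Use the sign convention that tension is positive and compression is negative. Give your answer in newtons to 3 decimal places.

N=6 nodes, M=9 members, R=3 reactions → 2N=12, M+R=12
member 0 (0-1): L=1.2495, (cx,cy)=(0.5042,0.8636)
member 1 (0-2): L=1.1170, (cx,cy)=(1.0000,0.0000)
member 2 (1-2): L=1.1838, (cx,cy)=(0.4114,-0.9115)
member 3 (1-3): L=1.0341, (cx,cy)=(0.9999,0.0126)
member 4 (2-3): L=1.2213, (cx,cy)=(0.4479,0.8941)
member 5 (2-4): L=1.1890, (cx,cy)=(1.0000,0.0000)
member 6 (3-4): L=1.2667, (cx,cy)=(0.5068,-0.8621)
member 7 (3-5): L=1.1360, (cx,cy)=(1.0000,0.0035)
member 8 (4-5): L=1.2022, (cx,cy)=(0.4109,0.9117)
solve A·x = −loads:
  F[0-1] = -1570.6259 N (compression)
  F[0-2] = -849.3501 N (compression)
  F[1-2] = +1468.8486 N (tension)
  F[1-3] = -1396.3096 N (compression)
  F[2-3] = -788.3245 N (compression)
  F[2-4] = +877.7150 N (tension)
  F[3-4] = -1731.8316 N (compression)
  F[3-5] = +0.0000 N (tension)
  F[4-5] = -0.0000 N (compression)
  Rx@0 = +1641.2900 N
  Ry@0 = +1356.3542 N
  Ry@4 = +1492.9358 N

-788.324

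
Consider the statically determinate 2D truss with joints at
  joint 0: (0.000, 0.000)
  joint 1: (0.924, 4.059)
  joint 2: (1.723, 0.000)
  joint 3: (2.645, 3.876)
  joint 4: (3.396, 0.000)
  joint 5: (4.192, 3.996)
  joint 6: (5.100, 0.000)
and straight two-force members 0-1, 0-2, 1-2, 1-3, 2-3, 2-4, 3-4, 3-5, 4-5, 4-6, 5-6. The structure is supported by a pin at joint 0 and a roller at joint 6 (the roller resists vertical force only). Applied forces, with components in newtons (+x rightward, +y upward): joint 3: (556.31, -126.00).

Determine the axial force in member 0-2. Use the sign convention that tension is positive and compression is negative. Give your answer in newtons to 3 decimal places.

N=7 nodes, M=11 members, R=3 reactions → 2N=14, M+R=14
member 0 (0-1): L=4.1628, (cx,cy)=(0.2220,0.9751)
member 1 (0-2): L=1.7230, (cx,cy)=(1.0000,0.0000)
member 2 (1-2): L=4.1369, (cx,cy)=(0.1931,-0.9812)
member 3 (1-3): L=1.7307, (cx,cy)=(0.9944,-0.1057)
member 4 (2-3): L=3.9842, (cx,cy)=(0.2314,0.9729)
member 5 (2-4): L=1.6730, (cx,cy)=(1.0000,0.0000)
member 6 (3-4): L=3.9481, (cx,cy)=(0.1902,-0.9817)
member 7 (3-5): L=1.5516, (cx,cy)=(0.9970,0.0773)
member 8 (4-5): L=4.0745, (cx,cy)=(0.1954,0.9807)
member 9 (4-6): L=1.7040, (cx,cy)=(1.0000,0.0000)
member 10 (5-6): L=4.0979, (cx,cy)=(0.2216,-0.9751)
solve A·x = −loads:
  F[0-1] = +371.4074 N (tension)
  F[0-2] = +473.8710 N (tension)
  F[1-2] = -386.1083 N (compression)
  F[1-3] = +157.8971 N (tension)
  F[2-3] = +389.4089 N (tension)
  F[2-4] = +309.1822 N (tension)
  F[3-4] = -513.9261 N (compression)
  F[3-5] = -212.0589 N (compression)
  F[4-5] = +514.4555 N (tension)
  F[4-6] = +110.9193 N (tension)
  F[5-6] = -500.5860 N (compression)
  Rx@0 = -556.3100 N
  Ry@0 = -362.1427 N
  Ry@6 = +488.1427 N

473.871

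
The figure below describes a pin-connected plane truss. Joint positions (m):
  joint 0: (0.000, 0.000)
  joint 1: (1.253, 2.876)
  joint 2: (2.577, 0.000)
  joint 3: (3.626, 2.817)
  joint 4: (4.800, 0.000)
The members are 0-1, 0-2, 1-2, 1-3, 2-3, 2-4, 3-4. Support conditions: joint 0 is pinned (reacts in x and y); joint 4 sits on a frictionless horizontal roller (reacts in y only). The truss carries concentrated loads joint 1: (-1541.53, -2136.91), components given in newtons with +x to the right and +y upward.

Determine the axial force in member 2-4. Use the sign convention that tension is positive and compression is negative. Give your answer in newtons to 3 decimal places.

N=5 nodes, M=7 members, R=3 reactions → 2N=10, M+R=10
member 0 (0-1): L=3.1371, (cx,cy)=(0.3994,0.9168)
member 1 (0-2): L=2.5770, (cx,cy)=(1.0000,0.0000)
member 2 (1-2): L=3.1661, (cx,cy)=(0.4182,-0.9084)
member 3 (1-3): L=2.3737, (cx,cy)=(0.9997,-0.0249)
member 4 (2-3): L=3.0060, (cx,cy)=(0.3490,0.9371)
member 5 (2-4): L=2.2230, (cx,cy)=(1.0000,0.0000)
member 6 (3-4): L=3.0518, (cx,cy)=(0.3847,-0.9230)
solve A·x = −loads:
  F[0-1] = -2729.9308 N (compression)
  F[0-2] = -451.1582 N (compression)
  F[1-2] = +394.8843 N (tension)
  F[1-3] = +286.1152 N (tension)
  F[2-3] = -382.7623 N (compression)
  F[2-4] = -152.4536 N (compression)
  F[3-4] = +396.3076 N (tension)
  Rx@0 = +1541.5300 N
  Ry@0 = +2502.7208 N
  Ry@4 = -365.8108 N

-152.454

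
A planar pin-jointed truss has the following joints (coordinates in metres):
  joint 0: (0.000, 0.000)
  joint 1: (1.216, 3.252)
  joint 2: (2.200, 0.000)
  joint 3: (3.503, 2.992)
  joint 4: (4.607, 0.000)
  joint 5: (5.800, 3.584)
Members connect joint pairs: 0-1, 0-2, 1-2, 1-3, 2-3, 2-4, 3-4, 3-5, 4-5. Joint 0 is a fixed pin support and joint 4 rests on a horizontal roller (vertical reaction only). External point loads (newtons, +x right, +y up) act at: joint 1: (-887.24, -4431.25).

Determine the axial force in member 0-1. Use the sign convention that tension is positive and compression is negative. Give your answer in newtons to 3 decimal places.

-4150.839

N=6 nodes, M=9 members, R=3 reactions → 2N=12, M+R=12
member 0 (0-1): L=3.4719, (cx,cy)=(0.3502,0.9367)
member 1 (0-2): L=2.2000, (cx,cy)=(1.0000,0.0000)
member 2 (1-2): L=3.3976, (cx,cy)=(0.2896,-0.9571)
member 3 (1-3): L=2.3017, (cx,cy)=(0.9936,-0.1130)
member 4 (2-3): L=3.2634, (cx,cy)=(0.3993,0.9168)
member 5 (2-4): L=2.4070, (cx,cy)=(1.0000,0.0000)
member 6 (3-4): L=3.1892, (cx,cy)=(0.3462,-0.9382)
member 7 (3-5): L=2.3721, (cx,cy)=(0.9684,0.2496)
member 8 (4-5): L=3.7773, (cx,cy)=(0.3158,0.9488)
solve A·x = −loads:
  F[0-1] = -4150.8390 N (compression)
  F[0-2] = +566.5477 N (tension)
  F[1-2] = -518.1850 N (compression)
  F[1-3] = -419.1561 N (compression)
  F[2-3] = +540.9689 N (tension)
  F[2-4] = +200.4780 N (tension)
  F[3-4] = -579.1311 N (compression)
  F[3-5] = +0.0000 N (tension)
  F[4-5] = +0.0000 N (tension)
  Rx@0 = +887.2400 N
  Ry@0 = +3887.9256 N
  Ry@4 = +543.3244 N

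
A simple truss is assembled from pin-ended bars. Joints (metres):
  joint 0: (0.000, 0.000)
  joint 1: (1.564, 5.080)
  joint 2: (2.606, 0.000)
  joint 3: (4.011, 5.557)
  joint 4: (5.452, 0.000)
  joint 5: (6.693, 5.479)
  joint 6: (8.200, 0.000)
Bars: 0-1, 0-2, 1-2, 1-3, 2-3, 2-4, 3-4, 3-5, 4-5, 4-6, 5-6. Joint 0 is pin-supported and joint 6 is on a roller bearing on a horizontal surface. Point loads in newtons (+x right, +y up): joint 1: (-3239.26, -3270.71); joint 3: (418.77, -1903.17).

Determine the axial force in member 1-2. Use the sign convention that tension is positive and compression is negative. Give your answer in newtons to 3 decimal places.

N=7 nodes, M=11 members, R=3 reactions → 2N=14, M+R=14
member 0 (0-1): L=5.3153, (cx,cy)=(0.2942,0.9557)
member 1 (0-2): L=2.6060, (cx,cy)=(1.0000,0.0000)
member 2 (1-2): L=5.1858, (cx,cy)=(0.2009,-0.9796)
member 3 (1-3): L=2.4931, (cx,cy)=(0.9815,0.1913)
member 4 (2-3): L=5.7319, (cx,cy)=(0.2451,0.9695)
member 5 (2-4): L=2.8460, (cx,cy)=(1.0000,0.0000)
member 6 (3-4): L=5.7408, (cx,cy)=(0.2510,-0.9680)
member 7 (3-5): L=2.6831, (cx,cy)=(0.9996,-0.0291)
member 8 (4-5): L=5.6178, (cx,cy)=(0.2209,0.9753)
member 9 (4-6): L=2.7480, (cx,cy)=(1.0000,0.0000)
member 10 (5-6): L=5.6825, (cx,cy)=(0.2652,-0.9642)
solve A·x = −loads:
  F[0-1] = -5589.5389 N (compression)
  F[0-2] = -1175.7990 N (compression)
  F[1-2] = +2338.3164 N (tension)
  F[1-3] = +1145.8899 N (tension)
  F[2-3] = -2362.7059 N (compression)
  F[2-4] = -126.8015 N (compression)
  F[3-4] = +171.2564 N (tension)
  F[3-5] = +83.8498 N (tension)
  F[4-5] = -169.9726 N (compression)
  F[4-6] = -46.2665 N (compression)
  F[5-6] = +174.4579 N (tension)
  Rx@0 = +2820.4900 N
  Ry@0 = +5342.0910 N
  Ry@6 = -168.2110 N

2338.316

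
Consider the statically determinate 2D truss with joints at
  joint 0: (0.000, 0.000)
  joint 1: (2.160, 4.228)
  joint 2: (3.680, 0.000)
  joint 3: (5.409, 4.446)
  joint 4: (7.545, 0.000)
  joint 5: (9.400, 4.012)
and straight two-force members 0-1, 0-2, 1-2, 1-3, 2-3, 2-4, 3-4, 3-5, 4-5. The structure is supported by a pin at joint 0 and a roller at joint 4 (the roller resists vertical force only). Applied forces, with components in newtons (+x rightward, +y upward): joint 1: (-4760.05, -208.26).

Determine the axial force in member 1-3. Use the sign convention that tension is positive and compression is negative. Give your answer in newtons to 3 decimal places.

2332.964

N=6 nodes, M=9 members, R=3 reactions → 2N=12, M+R=12
member 0 (0-1): L=4.7478, (cx,cy)=(0.4549,0.8905)
member 1 (0-2): L=3.6800, (cx,cy)=(1.0000,0.0000)
member 2 (1-2): L=4.4929, (cx,cy)=(0.3383,-0.9410)
member 3 (1-3): L=3.2563, (cx,cy)=(0.9978,0.0669)
member 4 (2-3): L=4.7704, (cx,cy)=(0.3624,0.9320)
member 5 (2-4): L=3.8650, (cx,cy)=(1.0000,0.0000)
member 6 (3-4): L=4.9325, (cx,cy)=(0.4330,-0.9014)
member 7 (3-5): L=4.0145, (cx,cy)=(0.9941,-0.1081)
member 8 (4-5): L=4.4201, (cx,cy)=(0.4197,0.9077)
solve A·x = −loads:
  F[0-1] = -3162.2415 N (compression)
  F[0-2] = -3321.3953 N (compression)
  F[1-2] = +2937.1477 N (tension)
  F[1-3] = +2332.9640 N (tension)
  F[2-3] = -2965.6057 N (compression)
  F[2-4] = -1252.8574 N (compression)
  F[3-4] = +2893.1183 N (tension)
  F[3-5] = +0.0000 N (tension)
  F[4-5] = -0.0000 N (compression)
  Rx@0 = +4760.0500 N
  Ry@0 = +2816.0333 N
  Ry@4 = -2607.7733 N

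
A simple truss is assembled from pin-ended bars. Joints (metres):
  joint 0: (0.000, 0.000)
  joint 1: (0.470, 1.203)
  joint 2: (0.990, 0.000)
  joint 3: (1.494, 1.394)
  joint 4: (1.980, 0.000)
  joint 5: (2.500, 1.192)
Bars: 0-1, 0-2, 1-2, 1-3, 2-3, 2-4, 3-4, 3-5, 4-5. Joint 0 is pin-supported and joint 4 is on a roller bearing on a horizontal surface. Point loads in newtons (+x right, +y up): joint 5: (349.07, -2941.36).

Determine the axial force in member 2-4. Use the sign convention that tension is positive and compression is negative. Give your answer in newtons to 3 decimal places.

N=6 nodes, M=9 members, R=3 reactions → 2N=12, M+R=12
member 0 (0-1): L=1.2916, (cx,cy)=(0.3639,0.9314)
member 1 (0-2): L=0.9900, (cx,cy)=(1.0000,0.0000)
member 2 (1-2): L=1.3106, (cx,cy)=(0.3968,-0.9179)
member 3 (1-3): L=1.0417, (cx,cy)=(0.9830,0.1834)
member 4 (2-3): L=1.4823, (cx,cy)=(0.3400,0.9404)
member 5 (2-4): L=0.9900, (cx,cy)=(1.0000,0.0000)
member 6 (3-4): L=1.4763, (cx,cy)=(0.3292,-0.9443)
member 7 (3-5): L=1.0261, (cx,cy)=(0.9804,-0.1969)
member 8 (4-5): L=1.3005, (cx,cy)=(0.3999,0.9166)
solve A·x = −loads:
  F[0-1] = +1054.9567 N (tension)
  F[0-2] = -34.8319 N (compression)
  F[1-2] = -918.4358 N (compression)
  F[1-3] = +761.2176 N (tension)
  F[2-3] = +896.4569 N (tension)
  F[2-4] = -704.0452 N (compression)
  F[3-4] = -1359.7647 N (compression)
  F[3-5] = +1530.7100 N (tension)
  F[4-5] = -2880.2882 N (compression)
  Rx@0 = -349.0700 N
  Ry@0 = -982.6256 N
  Ry@4 = +3923.9856 N

-704.045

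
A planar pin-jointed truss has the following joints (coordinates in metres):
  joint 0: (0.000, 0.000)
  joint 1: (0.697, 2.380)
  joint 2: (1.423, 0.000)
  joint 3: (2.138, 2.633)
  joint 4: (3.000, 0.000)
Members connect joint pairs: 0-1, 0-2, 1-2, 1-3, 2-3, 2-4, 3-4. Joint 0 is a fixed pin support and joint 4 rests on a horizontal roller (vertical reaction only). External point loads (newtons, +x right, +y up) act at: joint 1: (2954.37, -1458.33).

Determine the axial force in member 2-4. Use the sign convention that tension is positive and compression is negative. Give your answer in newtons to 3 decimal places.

878.244

N=5 nodes, M=7 members, R=3 reactions → 2N=10, M+R=10
member 0 (0-1): L=2.4800, (cx,cy)=(0.2811,0.9597)
member 1 (0-2): L=1.4230, (cx,cy)=(1.0000,0.0000)
member 2 (1-2): L=2.4883, (cx,cy)=(0.2918,-0.9565)
member 3 (1-3): L=1.4630, (cx,cy)=(0.9849,0.1729)
member 4 (2-3): L=2.7284, (cx,cy)=(0.2621,0.9651)
member 5 (2-4): L=1.5770, (cx,cy)=(1.0000,0.0000)
member 6 (3-4): L=2.7705, (cx,cy)=(0.3111,-0.9504)
solve A·x = −loads:
  F[0-1] = +1275.7098 N (tension)
  F[0-2] = +2595.8283 N (tension)
  F[1-2] = -3114.3465 N (compression)
  F[1-3] = -1712.9642 N (compression)
  F[2-3] = +3086.7156 N (tension)
  F[2-4] = +878.2444 N (tension)
  F[3-4] = -2822.7216 N (compression)
  Rx@0 = -2954.3700 N
  Ry@0 = -1224.2889 N
  Ry@4 = +2682.6189 N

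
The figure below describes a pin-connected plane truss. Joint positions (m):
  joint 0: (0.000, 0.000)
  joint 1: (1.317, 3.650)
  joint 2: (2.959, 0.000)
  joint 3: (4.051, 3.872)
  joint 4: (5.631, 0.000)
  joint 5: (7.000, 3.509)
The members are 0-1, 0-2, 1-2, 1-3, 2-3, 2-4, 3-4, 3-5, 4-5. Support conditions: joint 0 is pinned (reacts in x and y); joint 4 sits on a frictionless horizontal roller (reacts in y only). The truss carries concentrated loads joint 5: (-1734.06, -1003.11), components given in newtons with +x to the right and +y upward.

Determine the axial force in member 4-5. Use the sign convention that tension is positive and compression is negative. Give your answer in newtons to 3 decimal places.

N=6 nodes, M=9 members, R=3 reactions → 2N=12, M+R=12
member 0 (0-1): L=3.8803, (cx,cy)=(0.3394,0.9406)
member 1 (0-2): L=2.9590, (cx,cy)=(1.0000,0.0000)
member 2 (1-2): L=4.0023, (cx,cy)=(0.4103,-0.9120)
member 3 (1-3): L=2.7430, (cx,cy)=(0.9967,0.0809)
member 4 (2-3): L=4.0230, (cx,cy)=(0.2714,0.9625)
member 5 (2-4): L=2.6720, (cx,cy)=(1.0000,0.0000)
member 6 (3-4): L=4.1820, (cx,cy)=(0.3778,-0.9259)
member 7 (3-5): L=2.9713, (cx,cy)=(0.9925,-0.1222)
member 8 (4-5): L=3.7666, (cx,cy)=(0.3635,0.9316)
solve A·x = −loads:
  F[0-1] = -889.5192 N (compression)
  F[0-2] = -1432.1538 N (compression)
  F[1-2] = +859.2186 N (tension)
  F[1-3] = -656.5637 N (compression)
  F[2-3] = -814.1461 N (compression)
  F[2-4] = -858.6611 N (compression)
  F[3-4] = +1074.0267 N (tension)
  F[3-5] = -1290.8501 N (compression)
  F[4-5] = -1246.0291 N (compression)
  Rx@0 = +1734.0600 N
  Ry@0 = +836.7180 N
  Ry@4 = +166.3920 N

-1246.029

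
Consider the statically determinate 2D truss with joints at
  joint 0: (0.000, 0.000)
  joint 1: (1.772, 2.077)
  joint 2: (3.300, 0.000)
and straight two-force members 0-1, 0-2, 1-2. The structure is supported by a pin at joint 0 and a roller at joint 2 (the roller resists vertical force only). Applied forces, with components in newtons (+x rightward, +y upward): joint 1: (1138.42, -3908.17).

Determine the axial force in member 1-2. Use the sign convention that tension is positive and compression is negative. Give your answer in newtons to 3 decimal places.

-3494.810

N=3 nodes, M=3 members, R=3 reactions → 2N=6, M+R=6
member 0 (0-1): L=2.7302, (cx,cy)=(0.6490,0.7608)
member 1 (0-2): L=3.3000, (cx,cy)=(1.0000,0.0000)
member 2 (1-2): L=2.5785, (cx,cy)=(0.5926,-0.8055)
solve A·x = −loads:
  F[0-1] = -1436.8459 N (compression)
  F[0-2] = +2070.9907 N (tension)
  F[1-2] = -3494.8101 N (compression)
  Rx@0 = -1138.4200 N
  Ry@0 = +1093.0865 N
  Ry@2 = +2815.0835 N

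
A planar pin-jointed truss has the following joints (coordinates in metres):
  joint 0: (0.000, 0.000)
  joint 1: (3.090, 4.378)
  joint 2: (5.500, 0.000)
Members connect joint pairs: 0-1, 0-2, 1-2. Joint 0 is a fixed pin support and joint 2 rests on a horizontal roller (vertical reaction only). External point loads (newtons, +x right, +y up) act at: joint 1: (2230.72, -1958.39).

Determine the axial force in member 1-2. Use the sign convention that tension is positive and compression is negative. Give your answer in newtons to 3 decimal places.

-3282.861

N=3 nodes, M=3 members, R=3 reactions → 2N=6, M+R=6
member 0 (0-1): L=5.3586, (cx,cy)=(0.5766,0.8170)
member 1 (0-2): L=5.5000, (cx,cy)=(1.0000,0.0000)
member 2 (1-2): L=4.9975, (cx,cy)=(0.4822,-0.8760)
solve A·x = −loads:
  F[0-1] = +1123.0397 N (tension)
  F[0-2] = +1583.1312 N (tension)
  F[1-2] = -3282.8609 N (compression)
  Rx@0 = -2230.7200 N
  Ry@0 = -917.5222 N
  Ry@2 = +2875.9122 N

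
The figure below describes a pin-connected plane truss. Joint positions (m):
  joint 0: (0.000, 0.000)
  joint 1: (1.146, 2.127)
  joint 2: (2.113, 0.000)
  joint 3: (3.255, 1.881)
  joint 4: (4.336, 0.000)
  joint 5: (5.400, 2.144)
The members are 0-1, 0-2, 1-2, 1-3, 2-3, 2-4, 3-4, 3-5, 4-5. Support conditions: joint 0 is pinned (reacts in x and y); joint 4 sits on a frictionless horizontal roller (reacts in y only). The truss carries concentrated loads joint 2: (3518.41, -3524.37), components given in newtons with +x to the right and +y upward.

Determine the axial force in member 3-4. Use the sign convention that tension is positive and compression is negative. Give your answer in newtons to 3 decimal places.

-1980.898

N=6 nodes, M=9 members, R=3 reactions → 2N=12, M+R=12
member 0 (0-1): L=2.4161, (cx,cy)=(0.4743,0.8804)
member 1 (0-2): L=2.1130, (cx,cy)=(1.0000,0.0000)
member 2 (1-2): L=2.3365, (cx,cy)=(0.4139,-0.9103)
member 3 (1-3): L=2.1233, (cx,cy)=(0.9933,-0.1159)
member 4 (2-3): L=2.2005, (cx,cy)=(0.5190,0.8548)
member 5 (2-4): L=2.2230, (cx,cy)=(1.0000,0.0000)
member 6 (3-4): L=2.1695, (cx,cy)=(0.4983,-0.8670)
member 7 (3-5): L=2.1611, (cx,cy)=(0.9926,0.1217)
member 8 (4-5): L=2.3935, (cx,cy)=(0.4445,0.8958)
solve A·x = −loads:
  F[0-1] = -2052.4642 N (compression)
  F[0-2] = +4491.9388 N (tension)
  F[1-2] = +2227.7333 N (tension)
  F[1-3] = -1908.3663 N (compression)
  F[2-3] = +1750.5743 N (tension)
  F[2-4] = +987.0261 N (tension)
  F[3-4] = -1980.8984 N (compression)
  F[3-5] = -0.0000 N (compression)
  F[4-5] = +0.0000 N (tension)
  Rx@0 = -3518.4100 N
  Ry@0 = +1806.8899 N
  Ry@4 = +1717.4801 N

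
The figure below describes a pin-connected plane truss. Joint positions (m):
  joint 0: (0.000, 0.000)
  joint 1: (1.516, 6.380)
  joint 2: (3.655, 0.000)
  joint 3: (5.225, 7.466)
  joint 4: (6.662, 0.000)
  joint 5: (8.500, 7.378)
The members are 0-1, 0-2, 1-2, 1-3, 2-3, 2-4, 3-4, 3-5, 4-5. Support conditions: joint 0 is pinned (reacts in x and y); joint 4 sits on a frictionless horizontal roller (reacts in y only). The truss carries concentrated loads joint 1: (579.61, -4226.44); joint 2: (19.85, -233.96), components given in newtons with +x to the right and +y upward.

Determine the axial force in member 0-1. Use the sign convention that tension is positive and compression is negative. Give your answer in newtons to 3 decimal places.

N=6 nodes, M=9 members, R=3 reactions → 2N=12, M+R=12
member 0 (0-1): L=6.5576, (cx,cy)=(0.2312,0.9729)
member 1 (0-2): L=3.6550, (cx,cy)=(1.0000,0.0000)
member 2 (1-2): L=6.7290, (cx,cy)=(0.3179,-0.9481)
member 3 (1-3): L=3.8647, (cx,cy)=(0.9597,0.2810)
member 4 (2-3): L=7.6293, (cx,cy)=(0.2058,0.9786)
member 5 (2-4): L=3.0070, (cx,cy)=(1.0000,0.0000)
member 6 (3-4): L=7.6030, (cx,cy)=(0.1890,-0.9820)
member 7 (3-5): L=3.2762, (cx,cy)=(0.9996,-0.0269)
member 8 (4-5): L=7.6035, (cx,cy)=(0.2417,0.9703)
solve A·x = −loads:
  F[0-1] = -2893.5854 N (compression)
  F[0-2] = +1268.4011 N (tension)
  F[1-2] = -1706.4976 N (compression)
  F[1-3] = -735.7403 N (compression)
  F[2-3] = +1892.4490 N (tension)
  F[2-4] = +316.6557 N (tension)
  F[3-4] = -1675.3961 N (compression)
  F[3-5] = -0.0000 N (compression)
  F[4-5] = +0.0000 N (tension)
  Rx@0 = -599.4600 N
  Ry@0 = +2815.2006 N
  Ry@4 = +1645.1994 N

-2893.585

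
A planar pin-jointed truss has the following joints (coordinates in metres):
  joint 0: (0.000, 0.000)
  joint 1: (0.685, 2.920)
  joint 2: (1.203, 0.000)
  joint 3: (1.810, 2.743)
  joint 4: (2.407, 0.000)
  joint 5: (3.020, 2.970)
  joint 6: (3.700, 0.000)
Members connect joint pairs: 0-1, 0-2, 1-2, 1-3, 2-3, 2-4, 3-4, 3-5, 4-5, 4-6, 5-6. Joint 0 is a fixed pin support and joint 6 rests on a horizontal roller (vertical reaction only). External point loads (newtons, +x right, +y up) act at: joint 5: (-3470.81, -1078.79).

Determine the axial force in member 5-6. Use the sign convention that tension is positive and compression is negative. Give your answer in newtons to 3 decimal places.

N=7 nodes, M=11 members, R=3 reactions → 2N=14, M+R=14
member 0 (0-1): L=2.9993, (cx,cy)=(0.2284,0.9736)
member 1 (0-2): L=1.2030, (cx,cy)=(1.0000,0.0000)
member 2 (1-2): L=2.9656, (cx,cy)=(0.1747,-0.9846)
member 3 (1-3): L=1.1388, (cx,cy)=(0.9878,-0.1554)
member 4 (2-3): L=2.8094, (cx,cy)=(0.2161,0.9764)
member 5 (2-4): L=1.2040, (cx,cy)=(1.0000,0.0000)
member 6 (3-4): L=2.8072, (cx,cy)=(0.2127,-0.9771)
member 7 (3-5): L=1.2311, (cx,cy)=(0.9829,0.1844)
member 8 (4-5): L=3.0326, (cx,cy)=(0.2021,0.9794)
member 9 (4-6): L=1.2930, (cx,cy)=(1.0000,0.0000)
member 10 (5-6): L=3.0469, (cx,cy)=(0.2232,-0.9748)
solve A·x = −loads:
  F[0-1] = -3065.3088 N (compression)
  F[0-2] = -2770.7276 N (compression)
  F[1-2] = +3232.9868 N (tension)
  F[1-3] = -1280.3470 N (compression)
  F[2-3] = -3260.2965 N (compression)
  F[2-4] = -1501.5903 N (compression)
  F[3-4] = +2571.0959 N (tension)
  F[3-5] = -2559.8976 N (compression)
  F[4-5] = -2565.2351 N (compression)
  F[4-6] = -436.2767 N (compression)
  F[5-6] = +1954.8089 N (tension)
  Rx@0 = +3470.8100 N
  Ry@0 = +2984.2927 N
  Ry@6 = -1905.5027 N

1954.809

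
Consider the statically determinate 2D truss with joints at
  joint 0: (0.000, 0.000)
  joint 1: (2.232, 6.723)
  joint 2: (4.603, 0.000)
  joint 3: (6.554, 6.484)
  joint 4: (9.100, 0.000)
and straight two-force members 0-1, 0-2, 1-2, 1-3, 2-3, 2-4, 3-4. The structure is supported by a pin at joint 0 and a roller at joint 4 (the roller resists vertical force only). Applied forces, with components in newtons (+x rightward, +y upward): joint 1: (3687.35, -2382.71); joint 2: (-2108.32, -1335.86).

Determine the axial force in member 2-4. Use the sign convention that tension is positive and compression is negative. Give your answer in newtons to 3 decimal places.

1564.475

N=5 nodes, M=7 members, R=3 reactions → 2N=10, M+R=10
member 0 (0-1): L=7.0838, (cx,cy)=(0.3151,0.9491)
member 1 (0-2): L=4.6030, (cx,cy)=(1.0000,0.0000)
member 2 (1-2): L=7.1288, (cx,cy)=(0.3326,-0.9431)
member 3 (1-3): L=4.3286, (cx,cy)=(0.9985,-0.0552)
member 4 (2-3): L=6.7712, (cx,cy)=(0.2881,0.9576)
member 5 (2-4): L=4.4970, (cx,cy)=(1.0000,0.0000)
member 6 (3-4): L=6.9659, (cx,cy)=(0.3655,-0.9308)
solve A·x = −loads:
  F[0-1] = +280.0029 N (tension)
  F[0-2] = +1490.8055 N (tension)
  F[1-2] = -2648.9465 N (compression)
  F[1-3] = -2722.2581 N (compression)
  F[2-3] = +4003.8040 N (tension)
  F[2-4] = +1564.4748 N (tension)
  F[3-4] = -4280.4570 N (compression)
  Rx@0 = -1579.0300 N
  Ry@0 = -265.7406 N
  Ry@4 = +3984.3106 N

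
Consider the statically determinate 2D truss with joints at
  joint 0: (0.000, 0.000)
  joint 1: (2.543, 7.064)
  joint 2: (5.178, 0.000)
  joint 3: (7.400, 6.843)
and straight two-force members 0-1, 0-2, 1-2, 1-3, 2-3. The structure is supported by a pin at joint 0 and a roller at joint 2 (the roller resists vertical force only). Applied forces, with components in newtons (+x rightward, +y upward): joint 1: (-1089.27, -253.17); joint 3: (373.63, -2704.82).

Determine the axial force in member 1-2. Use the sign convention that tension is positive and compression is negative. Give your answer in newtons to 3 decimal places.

N=4 nodes, M=5 members, R=3 reactions → 2N=8, M+R=8
member 0 (0-1): L=7.5078, (cx,cy)=(0.3387,0.9409)
member 1 (0-2): L=5.1780, (cx,cy)=(1.0000,0.0000)
member 2 (1-2): L=7.5395, (cx,cy)=(0.3495,-0.9369)
member 3 (1-3): L=4.8620, (cx,cy)=(0.9990,-0.0455)
member 4 (2-3): L=7.1947, (cx,cy)=(0.3088,0.9511)
solve A·x = −loads:
  F[0-1] = +42.1094 N (tension)
  F[0-2] = -729.9031 N (compression)
  F[1-2] = -372.4096 N (compression)
  F[1-3] = +1234.9648 N (tension)
  F[2-3] = -2784.8223 N (compression)
  Rx@0 = +715.6400 N
  Ry@0 = -39.6203 N
  Ry@2 = +2997.6103 N

-372.410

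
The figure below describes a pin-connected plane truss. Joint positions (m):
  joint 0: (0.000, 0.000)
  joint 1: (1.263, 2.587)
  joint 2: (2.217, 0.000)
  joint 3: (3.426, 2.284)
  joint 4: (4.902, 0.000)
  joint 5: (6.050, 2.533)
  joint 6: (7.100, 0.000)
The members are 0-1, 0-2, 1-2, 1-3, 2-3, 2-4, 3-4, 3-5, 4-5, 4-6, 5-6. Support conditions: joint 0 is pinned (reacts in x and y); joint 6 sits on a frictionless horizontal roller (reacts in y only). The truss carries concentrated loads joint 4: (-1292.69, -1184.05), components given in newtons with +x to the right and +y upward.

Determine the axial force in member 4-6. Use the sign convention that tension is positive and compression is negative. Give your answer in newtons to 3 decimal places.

N=7 nodes, M=11 members, R=3 reactions → 2N=14, M+R=14
member 0 (0-1): L=2.8788, (cx,cy)=(0.4387,0.8986)
member 1 (0-2): L=2.2170, (cx,cy)=(1.0000,0.0000)
member 2 (1-2): L=2.7573, (cx,cy)=(0.3460,-0.9382)
member 3 (1-3): L=2.1841, (cx,cy)=(0.9903,-0.1387)
member 4 (2-3): L=2.5842, (cx,cy)=(0.4678,0.8838)
member 5 (2-4): L=2.6850, (cx,cy)=(1.0000,0.0000)
member 6 (3-4): L=2.7194, (cx,cy)=(0.5428,-0.8399)
member 7 (3-5): L=2.6358, (cx,cy)=(0.9955,0.0945)
member 8 (4-5): L=2.7810, (cx,cy)=(0.4128,0.9108)
member 9 (4-6): L=2.1980, (cx,cy)=(1.0000,0.0000)
member 10 (5-6): L=2.7420, (cx,cy)=(0.3829,-0.9238)
solve A·x = −loads:
  F[0-1] = -407.9068 N (compression)
  F[0-2] = -1113.7340 N (compression)
  F[1-2] = +440.1405 N (tension)
  F[1-3] = -334.4749 N (compression)
  F[2-3] = -467.2425 N (compression)
  F[2-4] = -742.8572 N (compression)
  F[3-4] = +352.6847 N (tension)
  F[3-5] = -744.5870 N (compression)
  F[4-5] = +974.7630 N (tension)
  F[4-6] = +338.8747 N (tension)
  F[5-6] = -884.9485 N (compression)
  Rx@0 = +1292.6900 N
  Ry@0 = +366.5552 N
  Ry@6 = +817.4948 N

338.875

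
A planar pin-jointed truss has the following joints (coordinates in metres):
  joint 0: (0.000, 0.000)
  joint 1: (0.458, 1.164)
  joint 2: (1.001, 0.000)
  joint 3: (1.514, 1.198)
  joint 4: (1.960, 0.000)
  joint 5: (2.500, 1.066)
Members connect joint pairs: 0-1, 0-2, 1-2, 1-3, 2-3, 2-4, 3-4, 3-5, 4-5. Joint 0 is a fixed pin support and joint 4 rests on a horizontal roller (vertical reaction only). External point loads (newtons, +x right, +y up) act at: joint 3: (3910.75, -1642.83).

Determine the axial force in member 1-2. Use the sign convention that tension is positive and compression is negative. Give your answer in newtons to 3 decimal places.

-2164.443

N=6 nodes, M=9 members, R=3 reactions → 2N=12, M+R=12
member 0 (0-1): L=1.2509, (cx,cy)=(0.3661,0.9306)
member 1 (0-2): L=1.0010, (cx,cy)=(1.0000,0.0000)
member 2 (1-2): L=1.2844, (cx,cy)=(0.4228,-0.9062)
member 3 (1-3): L=1.0565, (cx,cy)=(0.9995,0.0322)
member 4 (2-3): L=1.3032, (cx,cy)=(0.3936,0.9193)
member 5 (2-4): L=0.9590, (cx,cy)=(1.0000,0.0000)
member 6 (3-4): L=1.2783, (cx,cy)=(0.3489,-0.9372)
member 7 (3-5): L=0.9948, (cx,cy)=(0.9912,-0.1327)
member 8 (4-5): L=1.1950, (cx,cy)=(0.4519,0.8921)
solve A·x = −loads:
  F[0-1] = +2167.0016 N (tension)
  F[0-2] = +3117.3089 N (tension)
  F[1-2] = -2164.4429 N (compression)
  F[1-3] = +1709.3611 N (tension)
  F[2-3] = +2133.7838 N (tension)
  F[2-4] = +1362.3284 N (tension)
  F[3-4] = -3904.7113 N (compression)
  F[3-5] = +0.0000 N (tension)
  F[4-5] = -0.0000 N (compression)
  Rx@0 = -3910.7500 N
  Ry@0 = -2016.5185 N
  Ry@4 = +3659.3485 N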